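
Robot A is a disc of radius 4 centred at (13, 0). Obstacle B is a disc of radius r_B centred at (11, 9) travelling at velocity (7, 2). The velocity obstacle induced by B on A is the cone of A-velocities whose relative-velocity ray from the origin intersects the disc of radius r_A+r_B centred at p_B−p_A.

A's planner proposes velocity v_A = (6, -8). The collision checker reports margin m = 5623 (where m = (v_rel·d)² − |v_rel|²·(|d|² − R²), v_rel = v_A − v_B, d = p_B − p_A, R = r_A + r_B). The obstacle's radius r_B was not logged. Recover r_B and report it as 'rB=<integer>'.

m = 5623
d = (-2, 9);  v_rel = (-1, -10),  |v_rel|² = 101
v_rel×d = (-1)·(9) − (-10)·(-2) = -29
since m = R²·101 − (-29)²:  R² = (841 + 5623) / 101 = 64
R = √64 = 8  ⇒  r_B = 8 − 4 = 4

rB=4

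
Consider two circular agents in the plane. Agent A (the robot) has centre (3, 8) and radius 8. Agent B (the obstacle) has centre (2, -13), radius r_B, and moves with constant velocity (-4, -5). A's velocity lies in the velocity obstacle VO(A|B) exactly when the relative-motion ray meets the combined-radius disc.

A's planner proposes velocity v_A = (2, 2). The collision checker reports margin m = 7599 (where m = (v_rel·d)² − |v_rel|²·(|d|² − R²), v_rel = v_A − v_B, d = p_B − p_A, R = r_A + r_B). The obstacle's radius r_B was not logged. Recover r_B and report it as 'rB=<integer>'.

m = 7599
d = (-1, -21);  v_rel = (6, 7),  |v_rel|² = 85
v_rel×d = (6)·(-21) − (7)·(-1) = -119
since m = R²·85 − (-119)²:  R² = (14161 + 7599) / 85 = 256
R = √256 = 16  ⇒  r_B = 16 − 8 = 8

rB=8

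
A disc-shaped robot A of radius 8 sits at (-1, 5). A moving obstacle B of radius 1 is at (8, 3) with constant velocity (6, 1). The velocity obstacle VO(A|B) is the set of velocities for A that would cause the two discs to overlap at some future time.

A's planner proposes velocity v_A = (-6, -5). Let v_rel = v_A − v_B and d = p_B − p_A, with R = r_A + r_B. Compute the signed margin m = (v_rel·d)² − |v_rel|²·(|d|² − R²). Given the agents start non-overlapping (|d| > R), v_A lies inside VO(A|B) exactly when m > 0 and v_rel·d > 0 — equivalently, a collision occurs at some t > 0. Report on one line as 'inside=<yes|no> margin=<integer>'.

d = (9, -2),  |d|² = 85;  R = 8+1 = 9,  c = 85−9² = 4
v_rel = (-12, -6),  |v_rel|² = 180;  v_rel·d = (-12)·(9) + (-6)·(-2) = -96
180·t² + 192·t + 4 = 0  ⇒  m = (-96)² − 180·4 = 8496
m = 8496 > 0,  v_rel·d = -96 < 0  ⇒  outside

inside=no margin=8496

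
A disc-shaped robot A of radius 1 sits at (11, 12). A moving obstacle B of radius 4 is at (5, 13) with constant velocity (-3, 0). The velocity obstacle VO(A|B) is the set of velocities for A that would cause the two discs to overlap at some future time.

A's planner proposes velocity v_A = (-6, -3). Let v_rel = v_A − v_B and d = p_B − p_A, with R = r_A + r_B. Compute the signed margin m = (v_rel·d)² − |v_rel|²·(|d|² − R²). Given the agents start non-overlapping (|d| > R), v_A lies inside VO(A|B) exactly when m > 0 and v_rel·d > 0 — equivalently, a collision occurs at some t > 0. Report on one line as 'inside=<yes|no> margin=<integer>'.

d = (-6, 1),  |d|² = 37;  R = 1+4 = 5,  c = 37−5² = 12
v_rel = (-3, -3),  |v_rel|² = 18;  v_rel·d = (-3)·(-6) + (-3)·(1) = 15
18·t² − 30·t + 12 = 0  ⇒  m = 15² − 18·12 = 9
m = 9 > 0,  v_rel·d = 15 > 0  ⇒  inside

inside=yes margin=9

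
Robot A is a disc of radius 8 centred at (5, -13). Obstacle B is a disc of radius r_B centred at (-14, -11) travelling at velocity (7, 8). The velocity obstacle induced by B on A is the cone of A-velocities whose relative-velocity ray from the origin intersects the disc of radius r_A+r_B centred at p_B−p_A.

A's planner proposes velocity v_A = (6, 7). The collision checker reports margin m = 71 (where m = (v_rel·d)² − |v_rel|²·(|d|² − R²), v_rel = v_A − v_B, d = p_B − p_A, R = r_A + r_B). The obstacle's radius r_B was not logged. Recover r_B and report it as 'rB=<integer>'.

m = 71
d = (-19, 2);  v_rel = (-1, -1),  |v_rel|² = 2
v_rel×d = (-1)·(2) − (-1)·(-19) = -21
since m = R²·2 − (-21)²:  R² = (441 + 71) / 2 = 256
R = √256 = 16  ⇒  r_B = 16 − 8 = 8

rB=8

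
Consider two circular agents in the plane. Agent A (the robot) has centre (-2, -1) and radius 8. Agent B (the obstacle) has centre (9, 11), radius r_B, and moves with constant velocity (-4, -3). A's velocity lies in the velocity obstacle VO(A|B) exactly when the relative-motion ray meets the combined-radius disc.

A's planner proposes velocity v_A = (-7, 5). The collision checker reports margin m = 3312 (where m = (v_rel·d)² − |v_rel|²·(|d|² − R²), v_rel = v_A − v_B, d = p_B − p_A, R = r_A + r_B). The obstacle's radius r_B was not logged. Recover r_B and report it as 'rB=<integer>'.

m = 3312
d = (11, 12);  v_rel = (-3, 8),  |v_rel|² = 73
v_rel×d = (-3)·(12) − (8)·(11) = -124
since m = R²·73 − (-124)²:  R² = (15376 + 3312) / 73 = 256
R = √256 = 16  ⇒  r_B = 16 − 8 = 8

rB=8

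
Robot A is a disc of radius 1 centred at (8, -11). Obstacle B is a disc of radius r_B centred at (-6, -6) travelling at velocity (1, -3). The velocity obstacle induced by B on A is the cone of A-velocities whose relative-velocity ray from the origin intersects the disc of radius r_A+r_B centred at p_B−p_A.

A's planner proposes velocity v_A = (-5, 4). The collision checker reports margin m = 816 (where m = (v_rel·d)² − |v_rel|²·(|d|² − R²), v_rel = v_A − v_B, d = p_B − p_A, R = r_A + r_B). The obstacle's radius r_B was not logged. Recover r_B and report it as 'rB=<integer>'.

m = 816
d = (-14, 5);  v_rel = (-6, 7),  |v_rel|² = 85
v_rel×d = (-6)·(5) − (7)·(-14) = 68
since m = R²·85 − 68²:  R² = (4624 + 816) / 85 = 64
R = √64 = 8  ⇒  r_B = 8 − 1 = 7

rB=7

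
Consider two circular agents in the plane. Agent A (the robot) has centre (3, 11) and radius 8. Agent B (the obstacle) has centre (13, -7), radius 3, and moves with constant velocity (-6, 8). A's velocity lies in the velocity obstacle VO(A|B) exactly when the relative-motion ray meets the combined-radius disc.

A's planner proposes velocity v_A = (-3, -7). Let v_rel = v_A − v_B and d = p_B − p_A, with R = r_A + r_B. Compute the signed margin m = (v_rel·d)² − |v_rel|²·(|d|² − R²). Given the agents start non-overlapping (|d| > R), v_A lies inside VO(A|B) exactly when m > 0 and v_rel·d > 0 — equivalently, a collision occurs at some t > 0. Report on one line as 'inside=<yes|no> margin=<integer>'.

d = (10, -18),  |d|² = 424;  R = 8+3 = 11,  c = 424−11² = 303
v_rel = (3, -15),  |v_rel|² = 234;  v_rel·d = (3)·(10) + (-15)·(-18) = 300
234·t² − 600·t + 303 = 0  ⇒  m = 300² − 234·303 = 19098
m = 19098 > 0,  v_rel·d = 300 > 0  ⇒  inside

inside=yes margin=19098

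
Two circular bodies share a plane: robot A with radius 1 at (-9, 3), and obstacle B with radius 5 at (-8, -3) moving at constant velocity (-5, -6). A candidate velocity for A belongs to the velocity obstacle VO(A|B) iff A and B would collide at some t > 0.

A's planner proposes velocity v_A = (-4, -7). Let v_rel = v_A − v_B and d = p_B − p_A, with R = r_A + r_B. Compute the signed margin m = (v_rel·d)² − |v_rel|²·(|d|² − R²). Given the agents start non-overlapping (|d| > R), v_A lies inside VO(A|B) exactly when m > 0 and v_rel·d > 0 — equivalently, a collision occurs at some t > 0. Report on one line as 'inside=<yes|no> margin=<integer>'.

d = (1, -6),  |d|² = 37;  R = 1+5 = 6,  c = 37−6² = 1
v_rel = (1, -1),  |v_rel|² = 2;  v_rel·d = (1)·(1) + (-1)·(-6) = 7
2·t² − 14·t + 1 = 0  ⇒  m = 7² − 2·1 = 47
m = 47 > 0,  v_rel·d = 7 > 0  ⇒  inside

inside=yes margin=47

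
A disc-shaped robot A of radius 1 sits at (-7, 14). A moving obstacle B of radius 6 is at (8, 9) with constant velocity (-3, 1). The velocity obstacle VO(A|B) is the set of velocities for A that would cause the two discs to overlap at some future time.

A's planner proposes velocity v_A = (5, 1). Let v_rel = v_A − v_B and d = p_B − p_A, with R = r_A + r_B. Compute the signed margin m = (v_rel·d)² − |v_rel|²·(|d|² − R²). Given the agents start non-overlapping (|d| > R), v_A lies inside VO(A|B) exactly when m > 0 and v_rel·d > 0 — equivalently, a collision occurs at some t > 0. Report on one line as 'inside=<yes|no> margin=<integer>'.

d = (15, -5),  |d|² = 250;  R = 1+6 = 7,  c = 250−7² = 201
v_rel = (8, 0),  |v_rel|² = 64;  v_rel·d = (8)·(15) + (0)·(-5) = 120
64·t² − 240·t + 201 = 0  ⇒  m = 120² − 64·201 = 1536
m = 1536 > 0,  v_rel·d = 120 > 0  ⇒  inside

inside=yes margin=1536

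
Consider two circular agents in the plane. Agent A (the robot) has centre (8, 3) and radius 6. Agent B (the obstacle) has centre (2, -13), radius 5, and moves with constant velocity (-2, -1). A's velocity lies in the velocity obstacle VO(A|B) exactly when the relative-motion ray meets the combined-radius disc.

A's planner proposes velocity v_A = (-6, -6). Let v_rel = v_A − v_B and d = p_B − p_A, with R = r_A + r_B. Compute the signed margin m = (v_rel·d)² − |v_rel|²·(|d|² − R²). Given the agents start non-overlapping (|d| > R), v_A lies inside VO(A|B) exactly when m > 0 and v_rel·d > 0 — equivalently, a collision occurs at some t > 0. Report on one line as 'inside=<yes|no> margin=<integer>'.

d = (-6, -16),  |d|² = 292;  R = 6+5 = 11,  c = 292−11² = 171
v_rel = (-4, -5),  |v_rel|² = 41;  v_rel·d = (-4)·(-6) + (-5)·(-16) = 104
41·t² − 208·t + 171 = 0  ⇒  m = 104² − 41·171 = 3805
m = 3805 > 0,  v_rel·d = 104 > 0  ⇒  inside

inside=yes margin=3805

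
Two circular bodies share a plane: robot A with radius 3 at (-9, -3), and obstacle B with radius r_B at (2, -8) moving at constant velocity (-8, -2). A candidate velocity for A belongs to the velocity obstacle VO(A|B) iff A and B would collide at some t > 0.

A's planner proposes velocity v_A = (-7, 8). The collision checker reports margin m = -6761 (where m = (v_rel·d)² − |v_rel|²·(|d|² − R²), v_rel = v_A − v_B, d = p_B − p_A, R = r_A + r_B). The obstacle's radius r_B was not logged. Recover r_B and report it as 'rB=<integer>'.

m = -6761
d = (11, -5);  v_rel = (1, 10),  |v_rel|² = 101
v_rel×d = (1)·(-5) − (10)·(11) = -115
since m = R²·101 − (-115)²:  R² = (13225 + -6761) / 101 = 64
R = √64 = 8  ⇒  r_B = 8 − 3 = 5

rB=5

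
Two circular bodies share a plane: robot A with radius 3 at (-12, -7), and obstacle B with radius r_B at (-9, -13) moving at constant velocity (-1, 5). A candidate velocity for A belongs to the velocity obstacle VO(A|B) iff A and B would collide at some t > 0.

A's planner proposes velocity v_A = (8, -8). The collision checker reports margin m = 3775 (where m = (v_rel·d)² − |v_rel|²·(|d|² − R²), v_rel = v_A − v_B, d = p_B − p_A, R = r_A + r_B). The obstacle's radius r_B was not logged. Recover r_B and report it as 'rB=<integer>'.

m = 3775
d = (3, -6);  v_rel = (9, -13),  |v_rel|² = 250
v_rel×d = (9)·(-6) − (-13)·(3) = -15
since m = R²·250 − (-15)²:  R² = (225 + 3775) / 250 = 16
R = √16 = 4  ⇒  r_B = 4 − 3 = 1

rB=1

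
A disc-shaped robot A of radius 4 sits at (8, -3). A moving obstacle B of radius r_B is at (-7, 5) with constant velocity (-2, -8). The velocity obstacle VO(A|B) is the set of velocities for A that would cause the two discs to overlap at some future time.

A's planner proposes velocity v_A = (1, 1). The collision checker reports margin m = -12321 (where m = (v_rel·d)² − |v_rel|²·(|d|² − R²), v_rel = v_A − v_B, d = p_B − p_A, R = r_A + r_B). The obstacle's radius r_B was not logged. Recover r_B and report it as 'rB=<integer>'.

m = -12321
d = (-15, 8);  v_rel = (3, 9),  |v_rel|² = 90
v_rel×d = (3)·(8) − (9)·(-15) = 159
since m = R²·90 − 159²:  R² = (25281 + -12321) / 90 = 144
R = √144 = 12  ⇒  r_B = 12 − 4 = 8

rB=8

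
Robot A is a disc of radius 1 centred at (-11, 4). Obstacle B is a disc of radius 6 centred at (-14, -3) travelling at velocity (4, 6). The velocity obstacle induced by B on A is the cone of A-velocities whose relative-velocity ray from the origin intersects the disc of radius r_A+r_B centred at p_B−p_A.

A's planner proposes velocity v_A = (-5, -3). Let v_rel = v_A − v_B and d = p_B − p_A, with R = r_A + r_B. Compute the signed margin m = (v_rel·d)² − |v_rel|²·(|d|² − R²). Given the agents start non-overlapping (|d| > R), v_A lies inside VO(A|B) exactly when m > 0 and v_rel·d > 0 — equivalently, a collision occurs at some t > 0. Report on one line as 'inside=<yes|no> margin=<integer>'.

d = (-3, -7),  |d|² = 58;  R = 1+6 = 7,  c = 58−7² = 9
v_rel = (-9, -9),  |v_rel|² = 162;  v_rel·d = (-9)·(-3) + (-9)·(-7) = 90
162·t² − 180·t + 9 = 0  ⇒  m = 90² − 162·9 = 6642
m = 6642 > 0,  v_rel·d = 90 > 0  ⇒  inside

inside=yes margin=6642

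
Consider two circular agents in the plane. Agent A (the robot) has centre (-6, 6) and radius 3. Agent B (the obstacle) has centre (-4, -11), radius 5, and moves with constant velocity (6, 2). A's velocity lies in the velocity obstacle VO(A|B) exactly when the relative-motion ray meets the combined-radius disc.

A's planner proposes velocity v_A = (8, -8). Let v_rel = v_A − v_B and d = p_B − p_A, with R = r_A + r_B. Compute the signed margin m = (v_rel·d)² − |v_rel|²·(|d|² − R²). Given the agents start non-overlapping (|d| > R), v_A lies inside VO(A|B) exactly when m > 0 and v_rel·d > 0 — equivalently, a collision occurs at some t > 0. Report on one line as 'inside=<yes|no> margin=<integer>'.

d = (2, -17),  |d|² = 293;  R = 3+5 = 8,  c = 293−8² = 229
v_rel = (2, -10),  |v_rel|² = 104;  v_rel·d = (2)·(2) + (-10)·(-17) = 174
104·t² − 348·t + 229 = 0  ⇒  m = 174² − 104·229 = 6460
m = 6460 > 0,  v_rel·d = 174 > 0  ⇒  inside

inside=yes margin=6460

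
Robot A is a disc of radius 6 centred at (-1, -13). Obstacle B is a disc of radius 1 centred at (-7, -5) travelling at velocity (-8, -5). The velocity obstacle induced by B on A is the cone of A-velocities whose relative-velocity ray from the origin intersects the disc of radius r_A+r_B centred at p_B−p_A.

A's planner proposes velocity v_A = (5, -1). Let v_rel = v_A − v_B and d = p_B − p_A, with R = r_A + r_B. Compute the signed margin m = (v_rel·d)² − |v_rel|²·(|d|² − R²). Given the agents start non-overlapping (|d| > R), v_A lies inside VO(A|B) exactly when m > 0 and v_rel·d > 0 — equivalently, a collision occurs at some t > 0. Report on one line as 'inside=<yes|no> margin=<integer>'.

d = (-6, 8),  |d|² = 100;  R = 6+1 = 7,  c = 100−7² = 51
v_rel = (13, 4),  |v_rel|² = 185;  v_rel·d = (13)·(-6) + (4)·(8) = -46
185·t² + 92·t + 51 = 0  ⇒  m = (-46)² − 185·51 = -7319
m = -7319 < 0,  v_rel·d = -46 < 0  ⇒  outside

inside=no margin=-7319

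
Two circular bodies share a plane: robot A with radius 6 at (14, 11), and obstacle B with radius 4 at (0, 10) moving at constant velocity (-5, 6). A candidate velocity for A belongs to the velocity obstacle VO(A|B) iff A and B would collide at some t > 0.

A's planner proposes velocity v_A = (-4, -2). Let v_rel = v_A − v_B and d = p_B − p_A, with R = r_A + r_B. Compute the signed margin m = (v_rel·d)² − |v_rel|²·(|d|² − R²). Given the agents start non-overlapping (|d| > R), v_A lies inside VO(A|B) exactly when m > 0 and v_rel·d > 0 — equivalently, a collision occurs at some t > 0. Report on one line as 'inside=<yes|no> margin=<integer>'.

d = (-14, -1),  |d|² = 197;  R = 6+4 = 10,  c = 197−10² = 97
v_rel = (1, -8),  |v_rel|² = 65;  v_rel·d = (1)·(-14) + (-8)·(-1) = -6
65·t² + 12·t + 97 = 0  ⇒  m = (-6)² − 65·97 = -6269
m = -6269 < 0,  v_rel·d = -6 < 0  ⇒  outside

inside=no margin=-6269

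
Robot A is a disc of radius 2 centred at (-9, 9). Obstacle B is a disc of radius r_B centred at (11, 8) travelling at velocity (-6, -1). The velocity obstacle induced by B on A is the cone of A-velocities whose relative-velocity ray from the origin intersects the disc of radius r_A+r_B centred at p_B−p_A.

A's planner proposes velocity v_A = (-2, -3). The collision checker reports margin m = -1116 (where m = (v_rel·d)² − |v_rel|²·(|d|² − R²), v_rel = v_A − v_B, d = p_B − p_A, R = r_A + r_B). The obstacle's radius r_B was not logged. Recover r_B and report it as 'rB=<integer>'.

m = -1116
d = (20, -1);  v_rel = (4, -2),  |v_rel|² = 20
v_rel×d = (4)·(-1) − (-2)·(20) = 36
since m = R²·20 − 36²:  R² = (1296 + -1116) / 20 = 9
R = √9 = 3  ⇒  r_B = 3 − 2 = 1

rB=1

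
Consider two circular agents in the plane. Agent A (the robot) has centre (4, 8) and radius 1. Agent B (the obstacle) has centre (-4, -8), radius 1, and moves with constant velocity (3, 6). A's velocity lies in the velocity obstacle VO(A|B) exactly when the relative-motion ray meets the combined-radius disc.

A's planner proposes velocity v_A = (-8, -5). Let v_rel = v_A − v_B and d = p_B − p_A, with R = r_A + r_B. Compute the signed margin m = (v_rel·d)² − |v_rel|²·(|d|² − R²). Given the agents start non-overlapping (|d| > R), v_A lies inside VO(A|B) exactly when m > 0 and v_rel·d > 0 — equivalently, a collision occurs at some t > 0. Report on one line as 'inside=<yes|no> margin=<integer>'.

d = (-8, -16),  |d|² = 320;  R = 1+1 = 2,  c = 320−2² = 316
v_rel = (-11, -11),  |v_rel|² = 242;  v_rel·d = (-11)·(-8) + (-11)·(-16) = 264
242·t² − 528·t + 316 = 0  ⇒  m = 264² − 242·316 = -6776
m = -6776 < 0,  v_rel·d = 264 > 0  ⇒  outside

inside=no margin=-6776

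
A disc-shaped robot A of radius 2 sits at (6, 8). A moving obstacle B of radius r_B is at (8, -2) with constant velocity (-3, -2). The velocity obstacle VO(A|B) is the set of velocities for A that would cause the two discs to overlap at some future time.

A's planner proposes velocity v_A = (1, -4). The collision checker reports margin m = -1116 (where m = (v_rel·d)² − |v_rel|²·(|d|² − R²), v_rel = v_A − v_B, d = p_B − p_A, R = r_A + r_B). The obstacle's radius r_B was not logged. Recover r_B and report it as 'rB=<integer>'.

m = -1116
d = (2, -10);  v_rel = (4, -2),  |v_rel|² = 20
v_rel×d = (4)·(-10) − (-2)·(2) = -36
since m = R²·20 − (-36)²:  R² = (1296 + -1116) / 20 = 9
R = √9 = 3  ⇒  r_B = 3 − 2 = 1

rB=1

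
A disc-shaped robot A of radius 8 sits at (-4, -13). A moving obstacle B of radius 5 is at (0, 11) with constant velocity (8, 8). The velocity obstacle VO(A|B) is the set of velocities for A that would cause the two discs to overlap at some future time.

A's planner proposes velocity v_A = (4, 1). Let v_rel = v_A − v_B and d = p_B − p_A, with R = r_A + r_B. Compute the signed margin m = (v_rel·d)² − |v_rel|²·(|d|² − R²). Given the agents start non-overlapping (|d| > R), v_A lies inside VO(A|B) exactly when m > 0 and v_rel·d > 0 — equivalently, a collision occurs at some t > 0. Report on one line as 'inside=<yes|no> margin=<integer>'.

d = (4, 24),  |d|² = 592;  R = 8+5 = 13,  c = 592−13² = 423
v_rel = (-4, -7),  |v_rel|² = 65;  v_rel·d = (-4)·(4) + (-7)·(24) = -184
65·t² + 368·t + 423 = 0  ⇒  m = (-184)² − 65·423 = 6361
m = 6361 > 0,  v_rel·d = -184 < 0  ⇒  outside

inside=no margin=6361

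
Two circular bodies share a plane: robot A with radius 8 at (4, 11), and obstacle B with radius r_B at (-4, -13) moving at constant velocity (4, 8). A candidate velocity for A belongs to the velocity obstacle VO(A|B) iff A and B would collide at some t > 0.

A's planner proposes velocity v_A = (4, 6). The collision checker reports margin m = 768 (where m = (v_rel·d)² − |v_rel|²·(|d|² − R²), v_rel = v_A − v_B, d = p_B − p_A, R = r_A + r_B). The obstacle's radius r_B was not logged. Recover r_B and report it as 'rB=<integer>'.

m = 768
d = (-8, -24);  v_rel = (0, -2),  |v_rel|² = 4
v_rel×d = (0)·(-24) − (-2)·(-8) = -16
since m = R²·4 − (-16)²:  R² = (256 + 768) / 4 = 256
R = √256 = 16  ⇒  r_B = 16 − 8 = 8

rB=8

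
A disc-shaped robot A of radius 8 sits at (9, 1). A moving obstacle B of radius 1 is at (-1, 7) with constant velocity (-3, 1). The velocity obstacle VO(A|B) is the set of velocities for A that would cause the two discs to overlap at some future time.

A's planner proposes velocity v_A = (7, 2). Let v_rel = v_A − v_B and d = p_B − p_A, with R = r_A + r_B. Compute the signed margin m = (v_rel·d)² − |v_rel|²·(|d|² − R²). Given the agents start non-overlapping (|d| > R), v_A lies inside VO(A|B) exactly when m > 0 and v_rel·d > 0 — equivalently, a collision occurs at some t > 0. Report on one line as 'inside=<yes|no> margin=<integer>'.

d = (-10, 6),  |d|² = 136;  R = 8+1 = 9,  c = 136−9² = 55
v_rel = (10, 1),  |v_rel|² = 101;  v_rel·d = (10)·(-10) + (1)·(6) = -94
101·t² + 188·t + 55 = 0  ⇒  m = (-94)² − 101·55 = 3281
m = 3281 > 0,  v_rel·d = -94 < 0  ⇒  outside

inside=no margin=3281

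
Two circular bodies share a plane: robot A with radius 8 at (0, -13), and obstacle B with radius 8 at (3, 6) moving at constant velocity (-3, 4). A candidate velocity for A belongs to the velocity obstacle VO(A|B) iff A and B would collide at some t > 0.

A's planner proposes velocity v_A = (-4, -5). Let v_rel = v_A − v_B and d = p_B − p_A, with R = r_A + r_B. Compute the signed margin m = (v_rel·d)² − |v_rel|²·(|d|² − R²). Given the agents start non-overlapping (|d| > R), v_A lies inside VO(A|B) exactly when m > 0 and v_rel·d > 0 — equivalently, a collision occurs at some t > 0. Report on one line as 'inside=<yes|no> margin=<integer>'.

d = (3, 19),  |d|² = 370;  R = 8+8 = 16,  c = 370−16² = 114
v_rel = (-1, -9),  |v_rel|² = 82;  v_rel·d = (-1)·(3) + (-9)·(19) = -174
82·t² + 348·t + 114 = 0  ⇒  m = (-174)² − 82·114 = 20928
m = 20928 > 0,  v_rel·d = -174 < 0  ⇒  outside

inside=no margin=20928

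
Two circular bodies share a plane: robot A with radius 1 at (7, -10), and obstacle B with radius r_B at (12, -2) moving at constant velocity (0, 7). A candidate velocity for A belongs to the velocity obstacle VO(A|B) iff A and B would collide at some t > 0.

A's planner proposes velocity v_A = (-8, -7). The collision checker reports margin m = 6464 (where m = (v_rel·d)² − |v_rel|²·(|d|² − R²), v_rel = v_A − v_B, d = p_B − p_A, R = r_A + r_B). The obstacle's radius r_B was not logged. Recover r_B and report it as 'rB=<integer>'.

m = 6464
d = (5, 8);  v_rel = (-8, -14),  |v_rel|² = 260
v_rel×d = (-8)·(8) − (-14)·(5) = 6
since m = R²·260 − 6²:  R² = (36 + 6464) / 260 = 25
R = √25 = 5  ⇒  r_B = 5 − 1 = 4

rB=4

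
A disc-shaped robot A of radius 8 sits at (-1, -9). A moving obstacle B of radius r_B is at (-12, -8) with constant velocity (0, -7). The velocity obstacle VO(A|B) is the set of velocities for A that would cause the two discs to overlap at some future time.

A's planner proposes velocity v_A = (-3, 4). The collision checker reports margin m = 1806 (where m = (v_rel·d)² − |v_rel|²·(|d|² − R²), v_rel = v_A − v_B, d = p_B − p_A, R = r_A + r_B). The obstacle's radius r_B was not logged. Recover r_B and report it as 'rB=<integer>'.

m = 1806
d = (-11, 1);  v_rel = (-3, 11),  |v_rel|² = 130
v_rel×d = (-3)·(1) − (11)·(-11) = 118
since m = R²·130 − 118²:  R² = (13924 + 1806) / 130 = 121
R = √121 = 11  ⇒  r_B = 11 − 8 = 3

rB=3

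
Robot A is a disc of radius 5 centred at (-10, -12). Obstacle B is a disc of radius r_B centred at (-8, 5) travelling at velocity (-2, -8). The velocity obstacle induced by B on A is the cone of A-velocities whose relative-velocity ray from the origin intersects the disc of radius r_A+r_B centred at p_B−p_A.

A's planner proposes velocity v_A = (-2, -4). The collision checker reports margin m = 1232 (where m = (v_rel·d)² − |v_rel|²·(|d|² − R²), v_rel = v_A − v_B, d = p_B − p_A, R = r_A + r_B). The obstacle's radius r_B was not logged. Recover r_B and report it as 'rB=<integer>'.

m = 1232
d = (2, 17);  v_rel = (0, 4),  |v_rel|² = 16
v_rel×d = (0)·(17) − (4)·(2) = -8
since m = R²·16 − (-8)²:  R² = (64 + 1232) / 16 = 81
R = √81 = 9  ⇒  r_B = 9 − 5 = 4

rB=4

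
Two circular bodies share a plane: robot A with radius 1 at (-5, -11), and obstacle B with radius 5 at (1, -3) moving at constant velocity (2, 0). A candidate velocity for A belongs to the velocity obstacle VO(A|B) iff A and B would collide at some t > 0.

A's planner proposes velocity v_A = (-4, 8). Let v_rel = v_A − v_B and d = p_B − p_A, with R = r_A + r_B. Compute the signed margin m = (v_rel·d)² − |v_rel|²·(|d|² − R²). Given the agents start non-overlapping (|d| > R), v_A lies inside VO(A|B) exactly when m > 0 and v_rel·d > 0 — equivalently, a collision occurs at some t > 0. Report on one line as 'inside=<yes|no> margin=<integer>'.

d = (6, 8),  |d|² = 100;  R = 1+5 = 6,  c = 100−6² = 64
v_rel = (-6, 8),  |v_rel|² = 100;  v_rel·d = (-6)·(6) + (8)·(8) = 28
100·t² − 56·t + 64 = 0  ⇒  m = 28² − 100·64 = -5616
m = -5616 < 0,  v_rel·d = 28 > 0  ⇒  outside

inside=no margin=-5616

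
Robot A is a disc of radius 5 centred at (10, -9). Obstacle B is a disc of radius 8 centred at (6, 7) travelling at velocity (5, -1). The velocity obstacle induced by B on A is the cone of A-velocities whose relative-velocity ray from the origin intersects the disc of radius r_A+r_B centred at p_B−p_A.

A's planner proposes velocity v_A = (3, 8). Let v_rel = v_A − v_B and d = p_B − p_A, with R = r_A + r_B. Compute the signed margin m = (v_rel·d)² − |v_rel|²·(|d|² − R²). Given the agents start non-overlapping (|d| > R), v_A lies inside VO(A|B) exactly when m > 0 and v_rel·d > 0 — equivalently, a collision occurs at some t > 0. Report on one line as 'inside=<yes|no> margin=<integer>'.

d = (-4, 16),  |d|² = 272;  R = 5+8 = 13,  c = 272−13² = 103
v_rel = (-2, 9),  |v_rel|² = 85;  v_rel·d = (-2)·(-4) + (9)·(16) = 152
85·t² − 304·t + 103 = 0  ⇒  m = 152² − 85·103 = 14349
m = 14349 > 0,  v_rel·d = 152 > 0  ⇒  inside

inside=yes margin=14349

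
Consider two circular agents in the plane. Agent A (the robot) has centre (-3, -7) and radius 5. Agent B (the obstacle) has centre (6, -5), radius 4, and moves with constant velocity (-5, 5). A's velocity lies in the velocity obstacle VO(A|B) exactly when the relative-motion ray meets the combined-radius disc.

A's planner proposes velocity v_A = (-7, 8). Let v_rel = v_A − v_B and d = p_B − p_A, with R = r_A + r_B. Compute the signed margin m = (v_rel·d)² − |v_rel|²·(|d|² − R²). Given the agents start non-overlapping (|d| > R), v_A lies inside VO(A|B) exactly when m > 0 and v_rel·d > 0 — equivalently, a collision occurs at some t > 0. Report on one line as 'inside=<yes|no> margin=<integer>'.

d = (9, 2),  |d|² = 85;  R = 5+4 = 9,  c = 85−9² = 4
v_rel = (-2, 3),  |v_rel|² = 13;  v_rel·d = (-2)·(9) + (3)·(2) = -12
13·t² + 24·t + 4 = 0  ⇒  m = (-12)² − 13·4 = 92
m = 92 > 0,  v_rel·d = -12 < 0  ⇒  outside

inside=no margin=92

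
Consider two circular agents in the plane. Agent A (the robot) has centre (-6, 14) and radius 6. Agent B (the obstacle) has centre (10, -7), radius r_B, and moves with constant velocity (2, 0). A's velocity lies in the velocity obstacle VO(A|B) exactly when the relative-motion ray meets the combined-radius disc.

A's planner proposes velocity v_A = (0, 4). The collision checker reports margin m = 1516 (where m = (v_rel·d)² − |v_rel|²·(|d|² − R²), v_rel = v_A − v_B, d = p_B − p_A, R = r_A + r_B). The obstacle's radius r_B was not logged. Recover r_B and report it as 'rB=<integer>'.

m = 1516
d = (16, -21);  v_rel = (-2, 4),  |v_rel|² = 20
v_rel×d = (-2)·(-21) − (4)·(16) = -22
since m = R²·20 − (-22)²:  R² = (484 + 1516) / 20 = 100
R = √100 = 10  ⇒  r_B = 10 − 6 = 4

rB=4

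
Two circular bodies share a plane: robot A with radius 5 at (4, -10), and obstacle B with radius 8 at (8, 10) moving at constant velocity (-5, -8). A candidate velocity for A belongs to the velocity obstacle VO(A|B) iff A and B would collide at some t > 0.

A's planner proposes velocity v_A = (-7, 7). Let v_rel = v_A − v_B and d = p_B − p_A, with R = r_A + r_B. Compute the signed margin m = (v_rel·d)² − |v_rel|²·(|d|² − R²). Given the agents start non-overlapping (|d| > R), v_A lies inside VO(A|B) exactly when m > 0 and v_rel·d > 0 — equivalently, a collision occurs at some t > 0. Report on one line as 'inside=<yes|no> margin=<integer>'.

d = (4, 20),  |d|² = 416;  R = 5+8 = 13,  c = 416−13² = 247
v_rel = (-2, 15),  |v_rel|² = 229;  v_rel·d = (-2)·(4) + (15)·(20) = 292
229·t² − 584·t + 247 = 0  ⇒  m = 292² − 229·247 = 28701
m = 28701 > 0,  v_rel·d = 292 > 0  ⇒  inside

inside=yes margin=28701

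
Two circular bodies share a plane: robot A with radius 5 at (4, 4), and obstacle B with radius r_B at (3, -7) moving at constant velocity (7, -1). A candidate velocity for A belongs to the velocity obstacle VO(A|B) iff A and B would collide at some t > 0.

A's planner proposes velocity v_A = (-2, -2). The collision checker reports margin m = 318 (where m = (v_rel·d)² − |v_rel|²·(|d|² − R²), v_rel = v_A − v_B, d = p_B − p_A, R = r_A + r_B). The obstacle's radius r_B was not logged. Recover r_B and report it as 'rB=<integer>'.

m = 318
d = (-1, -11);  v_rel = (-9, -1),  |v_rel|² = 82
v_rel×d = (-9)·(-11) − (-1)·(-1) = 98
since m = R²·82 − 98²:  R² = (9604 + 318) / 82 = 121
R = √121 = 11  ⇒  r_B = 11 − 5 = 6

rB=6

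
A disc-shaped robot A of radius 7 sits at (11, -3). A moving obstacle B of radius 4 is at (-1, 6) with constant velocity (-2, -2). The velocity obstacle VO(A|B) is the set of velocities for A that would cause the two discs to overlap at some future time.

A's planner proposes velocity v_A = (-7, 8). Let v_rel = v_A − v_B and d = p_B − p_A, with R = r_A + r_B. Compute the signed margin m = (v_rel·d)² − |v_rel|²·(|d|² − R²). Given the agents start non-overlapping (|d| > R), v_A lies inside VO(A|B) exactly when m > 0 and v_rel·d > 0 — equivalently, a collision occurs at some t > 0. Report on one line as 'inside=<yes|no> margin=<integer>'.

d = (-12, 9),  |d|² = 225;  R = 7+4 = 11,  c = 225−11² = 104
v_rel = (-5, 10),  |v_rel|² = 125;  v_rel·d = (-5)·(-12) + (10)·(9) = 150
125·t² − 300·t + 104 = 0  ⇒  m = 150² − 125·104 = 9500
m = 9500 > 0,  v_rel·d = 150 > 0  ⇒  inside

inside=yes margin=9500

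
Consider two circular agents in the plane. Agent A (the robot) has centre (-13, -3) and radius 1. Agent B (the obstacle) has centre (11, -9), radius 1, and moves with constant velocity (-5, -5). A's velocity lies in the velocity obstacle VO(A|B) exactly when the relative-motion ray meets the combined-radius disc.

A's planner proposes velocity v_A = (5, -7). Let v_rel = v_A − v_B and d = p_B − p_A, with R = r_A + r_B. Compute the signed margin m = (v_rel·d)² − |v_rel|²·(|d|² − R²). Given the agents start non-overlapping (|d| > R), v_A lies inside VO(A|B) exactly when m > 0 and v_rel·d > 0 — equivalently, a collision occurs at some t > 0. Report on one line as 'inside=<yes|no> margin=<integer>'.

d = (24, -6),  |d|² = 612;  R = 1+1 = 2,  c = 612−2² = 608
v_rel = (10, -2),  |v_rel|² = 104;  v_rel·d = (10)·(24) + (-2)·(-6) = 252
104·t² − 504·t + 608 = 0  ⇒  m = 252² − 104·608 = 272
m = 272 > 0,  v_rel·d = 252 > 0  ⇒  inside

inside=yes margin=272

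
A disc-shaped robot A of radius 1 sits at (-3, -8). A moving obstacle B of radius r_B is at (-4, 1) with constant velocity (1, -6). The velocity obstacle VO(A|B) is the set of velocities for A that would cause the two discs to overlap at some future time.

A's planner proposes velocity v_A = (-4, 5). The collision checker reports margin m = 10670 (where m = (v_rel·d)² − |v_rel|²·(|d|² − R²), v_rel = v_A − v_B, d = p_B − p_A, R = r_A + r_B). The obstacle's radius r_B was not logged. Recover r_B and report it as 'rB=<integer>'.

m = 10670
d = (-1, 9);  v_rel = (-5, 11),  |v_rel|² = 146
v_rel×d = (-5)·(9) − (11)·(-1) = -34
since m = R²·146 − (-34)²:  R² = (1156 + 10670) / 146 = 81
R = √81 = 9  ⇒  r_B = 9 − 1 = 8

rB=8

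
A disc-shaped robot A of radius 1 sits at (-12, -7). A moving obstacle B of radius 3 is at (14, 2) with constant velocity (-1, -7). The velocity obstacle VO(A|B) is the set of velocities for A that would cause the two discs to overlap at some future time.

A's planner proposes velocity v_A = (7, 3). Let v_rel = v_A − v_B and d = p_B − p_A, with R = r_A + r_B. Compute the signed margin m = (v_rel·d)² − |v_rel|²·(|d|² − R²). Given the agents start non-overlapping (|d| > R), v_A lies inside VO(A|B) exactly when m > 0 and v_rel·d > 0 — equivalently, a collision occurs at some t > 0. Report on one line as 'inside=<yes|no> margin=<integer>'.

d = (26, 9),  |d|² = 757;  R = 1+3 = 4,  c = 757−4² = 741
v_rel = (8, 10),  |v_rel|² = 164;  v_rel·d = (8)·(26) + (10)·(9) = 298
164·t² − 596·t + 741 = 0  ⇒  m = 298² − 164·741 = -32720
m = -32720 < 0,  v_rel·d = 298 > 0  ⇒  outside

inside=no margin=-32720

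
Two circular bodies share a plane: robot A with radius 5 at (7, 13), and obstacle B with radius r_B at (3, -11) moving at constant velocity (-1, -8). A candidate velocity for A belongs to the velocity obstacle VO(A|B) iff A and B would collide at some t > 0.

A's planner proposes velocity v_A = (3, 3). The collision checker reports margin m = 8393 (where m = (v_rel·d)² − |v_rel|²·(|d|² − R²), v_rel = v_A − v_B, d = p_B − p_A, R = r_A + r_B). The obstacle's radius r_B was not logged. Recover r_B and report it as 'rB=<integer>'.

m = 8393
d = (-4, -24);  v_rel = (4, 11),  |v_rel|² = 137
v_rel×d = (4)·(-24) − (11)·(-4) = -52
since m = R²·137 − (-52)²:  R² = (2704 + 8393) / 137 = 81
R = √81 = 9  ⇒  r_B = 9 − 5 = 4

rB=4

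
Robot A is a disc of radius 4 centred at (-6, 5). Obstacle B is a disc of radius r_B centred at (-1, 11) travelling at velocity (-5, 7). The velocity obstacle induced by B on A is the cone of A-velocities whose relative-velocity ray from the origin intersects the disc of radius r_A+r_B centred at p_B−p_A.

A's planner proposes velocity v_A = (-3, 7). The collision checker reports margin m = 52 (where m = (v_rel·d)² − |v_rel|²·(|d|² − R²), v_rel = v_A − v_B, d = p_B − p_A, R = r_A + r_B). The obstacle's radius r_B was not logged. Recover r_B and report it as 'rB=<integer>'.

m = 52
d = (5, 6);  v_rel = (2, 0),  |v_rel|² = 4
v_rel×d = (2)·(6) − (0)·(5) = 12
since m = R²·4 − 12²:  R² = (144 + 52) / 4 = 49
R = √49 = 7  ⇒  r_B = 7 − 4 = 3

rB=3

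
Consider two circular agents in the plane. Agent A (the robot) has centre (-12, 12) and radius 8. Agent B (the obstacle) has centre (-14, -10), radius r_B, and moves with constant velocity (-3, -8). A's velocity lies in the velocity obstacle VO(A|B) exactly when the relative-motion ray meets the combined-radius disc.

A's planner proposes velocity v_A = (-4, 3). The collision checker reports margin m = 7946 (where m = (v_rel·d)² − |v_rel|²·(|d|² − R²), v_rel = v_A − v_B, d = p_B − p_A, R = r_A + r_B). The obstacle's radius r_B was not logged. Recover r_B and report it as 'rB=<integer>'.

m = 7946
d = (-2, -22);  v_rel = (-1, 11),  |v_rel|² = 122
v_rel×d = (-1)·(-22) − (11)·(-2) = 44
since m = R²·122 − 44²:  R² = (1936 + 7946) / 122 = 81
R = √81 = 9  ⇒  r_B = 9 − 8 = 1

rB=1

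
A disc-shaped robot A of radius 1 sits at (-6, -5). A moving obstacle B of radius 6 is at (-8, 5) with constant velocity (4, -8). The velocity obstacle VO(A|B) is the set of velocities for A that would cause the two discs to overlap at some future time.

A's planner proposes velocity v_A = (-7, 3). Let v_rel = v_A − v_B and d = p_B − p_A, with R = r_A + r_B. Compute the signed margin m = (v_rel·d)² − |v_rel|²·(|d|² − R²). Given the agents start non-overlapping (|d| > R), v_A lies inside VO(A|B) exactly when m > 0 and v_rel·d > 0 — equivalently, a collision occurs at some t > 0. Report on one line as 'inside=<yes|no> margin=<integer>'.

d = (-2, 10),  |d|² = 104;  R = 1+6 = 7,  c = 104−7² = 55
v_rel = (-11, 11),  |v_rel|² = 242;  v_rel·d = (-11)·(-2) + (11)·(10) = 132
242·t² − 264·t + 55 = 0  ⇒  m = 132² − 242·55 = 4114
m = 4114 > 0,  v_rel·d = 132 > 0  ⇒  inside

inside=yes margin=4114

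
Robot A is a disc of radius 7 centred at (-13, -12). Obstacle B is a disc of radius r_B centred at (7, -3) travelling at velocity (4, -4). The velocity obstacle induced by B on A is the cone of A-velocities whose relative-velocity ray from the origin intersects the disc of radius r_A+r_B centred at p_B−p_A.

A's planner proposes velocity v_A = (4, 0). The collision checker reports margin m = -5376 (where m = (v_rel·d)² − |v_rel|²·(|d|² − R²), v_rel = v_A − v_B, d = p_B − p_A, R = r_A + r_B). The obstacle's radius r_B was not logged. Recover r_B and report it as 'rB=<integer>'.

m = -5376
d = (20, 9);  v_rel = (0, 4),  |v_rel|² = 16
v_rel×d = (0)·(9) − (4)·(20) = -80
since m = R²·16 − (-80)²:  R² = (6400 + -5376) / 16 = 64
R = √64 = 8  ⇒  r_B = 8 − 7 = 1

rB=1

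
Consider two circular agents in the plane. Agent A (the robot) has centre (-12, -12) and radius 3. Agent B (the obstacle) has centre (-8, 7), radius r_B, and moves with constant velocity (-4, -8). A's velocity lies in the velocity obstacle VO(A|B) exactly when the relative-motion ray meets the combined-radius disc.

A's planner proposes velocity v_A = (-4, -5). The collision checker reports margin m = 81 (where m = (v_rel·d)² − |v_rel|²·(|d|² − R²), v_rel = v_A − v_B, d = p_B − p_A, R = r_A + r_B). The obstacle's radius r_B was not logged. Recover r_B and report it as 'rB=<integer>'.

m = 81
d = (4, 19);  v_rel = (0, 3),  |v_rel|² = 9
v_rel×d = (0)·(19) − (3)·(4) = -12
since m = R²·9 − (-12)²:  R² = (144 + 81) / 9 = 25
R = √25 = 5  ⇒  r_B = 5 − 3 = 2

rB=2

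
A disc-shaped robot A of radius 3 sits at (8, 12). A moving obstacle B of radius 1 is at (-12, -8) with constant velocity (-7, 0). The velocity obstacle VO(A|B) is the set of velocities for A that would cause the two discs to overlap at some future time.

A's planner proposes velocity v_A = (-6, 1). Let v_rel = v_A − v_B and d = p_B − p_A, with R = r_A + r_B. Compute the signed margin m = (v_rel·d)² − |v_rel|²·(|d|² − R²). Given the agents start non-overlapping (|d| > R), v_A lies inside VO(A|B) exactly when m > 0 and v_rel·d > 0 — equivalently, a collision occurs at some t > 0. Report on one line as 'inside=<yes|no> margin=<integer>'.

d = (-20, -20),  |d|² = 800;  R = 3+1 = 4,  c = 800−4² = 784
v_rel = (1, 1),  |v_rel|² = 2;  v_rel·d = (1)·(-20) + (1)·(-20) = -40
2·t² + 80·t + 784 = 0  ⇒  m = (-40)² − 2·784 = 32
m = 32 > 0,  v_rel·d = -40 < 0  ⇒  outside

inside=no margin=32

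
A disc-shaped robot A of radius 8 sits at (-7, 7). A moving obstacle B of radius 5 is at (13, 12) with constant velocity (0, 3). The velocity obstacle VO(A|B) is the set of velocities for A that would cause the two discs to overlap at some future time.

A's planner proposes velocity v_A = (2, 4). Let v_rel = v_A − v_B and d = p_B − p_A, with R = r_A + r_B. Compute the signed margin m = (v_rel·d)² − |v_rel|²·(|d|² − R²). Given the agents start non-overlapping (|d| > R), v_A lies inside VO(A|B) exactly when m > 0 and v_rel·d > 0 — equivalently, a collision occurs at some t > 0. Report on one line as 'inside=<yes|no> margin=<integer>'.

d = (20, 5),  |d|² = 425;  R = 8+5 = 13,  c = 425−13² = 256
v_rel = (2, 1),  |v_rel|² = 5;  v_rel·d = (2)·(20) + (1)·(5) = 45
5·t² − 90·t + 256 = 0  ⇒  m = 45² − 5·256 = 745
m = 745 > 0,  v_rel·d = 45 > 0  ⇒  inside

inside=yes margin=745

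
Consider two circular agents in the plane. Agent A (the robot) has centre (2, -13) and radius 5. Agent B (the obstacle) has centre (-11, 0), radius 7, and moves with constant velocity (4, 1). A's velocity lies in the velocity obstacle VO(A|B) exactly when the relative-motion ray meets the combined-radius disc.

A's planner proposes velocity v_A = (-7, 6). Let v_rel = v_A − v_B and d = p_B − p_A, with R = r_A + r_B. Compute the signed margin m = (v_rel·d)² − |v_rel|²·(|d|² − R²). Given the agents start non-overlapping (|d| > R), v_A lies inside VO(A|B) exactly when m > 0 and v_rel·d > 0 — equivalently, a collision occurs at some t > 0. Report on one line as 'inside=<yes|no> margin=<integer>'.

d = (-13, 13),  |d|² = 338;  R = 5+7 = 12,  c = 338−12² = 194
v_rel = (-11, 5),  |v_rel|² = 146;  v_rel·d = (-11)·(-13) + (5)·(13) = 208
146·t² − 416·t + 194 = 0  ⇒  m = 208² − 146·194 = 14940
m = 14940 > 0,  v_rel·d = 208 > 0  ⇒  inside

inside=yes margin=14940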